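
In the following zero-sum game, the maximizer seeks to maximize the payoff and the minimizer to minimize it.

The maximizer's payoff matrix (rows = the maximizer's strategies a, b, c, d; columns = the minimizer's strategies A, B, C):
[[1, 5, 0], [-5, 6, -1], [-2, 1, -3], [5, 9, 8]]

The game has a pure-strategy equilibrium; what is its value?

5

Row minima: 0, -5, -3, 5 → the maximizer's maximin is 5.
Column maxima: 5, 9, 8 → the minimizer's minimax is 5.
They coincide at (d, A), so the value is 5.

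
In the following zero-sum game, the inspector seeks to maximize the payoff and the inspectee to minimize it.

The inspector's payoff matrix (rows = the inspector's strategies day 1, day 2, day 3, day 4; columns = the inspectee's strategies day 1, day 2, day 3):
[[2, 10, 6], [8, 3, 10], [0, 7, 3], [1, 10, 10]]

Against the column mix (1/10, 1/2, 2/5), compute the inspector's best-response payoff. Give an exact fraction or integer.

91/10

day 1: (2)·(1/10) + (10)·(1/2) + (6)·(2/5) = 38/5.
day 2: (8)·(1/10) + (3)·(1/2) + (10)·(2/5) = 63/10.
day 3: (0)·(1/10) + (7)·(1/2) + (3)·(2/5) = 47/10.
day 4: (1)·(1/10) + (10)·(1/2) + (10)·(2/5) = 91/10.
The best pure response is day 4 with expected payoff 91/10.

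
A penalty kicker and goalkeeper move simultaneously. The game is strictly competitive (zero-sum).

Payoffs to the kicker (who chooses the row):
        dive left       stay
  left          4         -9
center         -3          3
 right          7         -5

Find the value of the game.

1/3

Row left is strictly dominated by row right, so the kicker never plays it.
The remaining 2×2 game on (center, right) × (dive left, stay) has no saddle point. Let the kicker play center with probability p; indifference gives −3p + 7(1−p) = 3p − 5(1−p), so p = 2/3.
Similarly the goalkeeper's optimal q on dive left is 4/9, and the value is -3·(4/9) + (3)·(5/9) = 1/3.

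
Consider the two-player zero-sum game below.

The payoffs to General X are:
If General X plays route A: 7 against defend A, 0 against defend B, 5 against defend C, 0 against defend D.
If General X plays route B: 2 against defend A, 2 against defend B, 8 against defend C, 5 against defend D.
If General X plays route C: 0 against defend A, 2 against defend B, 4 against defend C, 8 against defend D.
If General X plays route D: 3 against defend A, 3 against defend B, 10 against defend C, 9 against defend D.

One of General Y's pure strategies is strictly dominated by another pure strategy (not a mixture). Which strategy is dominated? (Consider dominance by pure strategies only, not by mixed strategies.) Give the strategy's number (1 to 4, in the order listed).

3

General Y prefers columns that give General X less. Compare defend C with defend B: 0 < 5, 2 < 8, 2 < 4, 3 < 10.
So defend B strictly dominates defend C for General Y; defend C is strictly dominated.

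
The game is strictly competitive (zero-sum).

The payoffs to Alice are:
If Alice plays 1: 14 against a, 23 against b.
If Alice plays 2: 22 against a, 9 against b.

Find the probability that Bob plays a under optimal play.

Row minima are 14 and 9, so Alice's maximin is 14; column maxima are 22 and 23, so Bob's minimax is 22. These differ, so the equilibrium is in mixed strategies.
Let Bob play a with probability q. Alice is indifferent when 14q + 23(1−q) = 22q + 9(1−q), giving q = 7/11.

7/11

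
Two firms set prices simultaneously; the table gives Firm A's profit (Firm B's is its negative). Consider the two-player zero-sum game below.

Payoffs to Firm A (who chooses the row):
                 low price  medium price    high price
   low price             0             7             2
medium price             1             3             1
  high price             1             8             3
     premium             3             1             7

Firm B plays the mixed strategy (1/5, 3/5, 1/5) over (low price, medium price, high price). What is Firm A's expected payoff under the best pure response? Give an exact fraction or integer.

28/5

low price: (0)·(1/5) + (7)·(3/5) + (2)·(1/5) = 23/5.
medium price: (1)·(1/5) + (3)·(3/5) + (1)·(1/5) = 11/5.
high price: (1)·(1/5) + (8)·(3/5) + (3)·(1/5) = 28/5.
premium: (3)·(1/5) + (1)·(3/5) + (7)·(1/5) = 13/5.
The best pure response is high price with expected payoff 28/5.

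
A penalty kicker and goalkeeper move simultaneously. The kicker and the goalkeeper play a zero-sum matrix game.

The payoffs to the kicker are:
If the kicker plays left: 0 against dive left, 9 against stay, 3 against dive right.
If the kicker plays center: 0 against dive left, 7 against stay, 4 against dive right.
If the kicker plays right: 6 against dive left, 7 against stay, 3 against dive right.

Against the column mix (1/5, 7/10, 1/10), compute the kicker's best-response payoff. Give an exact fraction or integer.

33/5

left: (0)·(1/5) + (9)·(7/10) + (3)·(1/10) = 33/5.
center: (0)·(1/5) + (7)·(7/10) + (4)·(1/10) = 53/10.
right: (6)·(1/5) + (7)·(7/10) + (3)·(1/10) = 32/5.
The best pure response is left with expected payoff 33/5.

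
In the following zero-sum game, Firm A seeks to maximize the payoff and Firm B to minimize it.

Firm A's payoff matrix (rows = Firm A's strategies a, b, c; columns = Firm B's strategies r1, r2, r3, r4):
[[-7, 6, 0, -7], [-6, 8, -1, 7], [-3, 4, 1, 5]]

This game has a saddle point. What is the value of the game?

-3

Row minima: -7, -6, -3 → Firm A's maximin is -3.
Column maxima: -3, 8, 1, 7 → Firm B's minimax is -3.
They coincide at (c, r1), so the value is -3.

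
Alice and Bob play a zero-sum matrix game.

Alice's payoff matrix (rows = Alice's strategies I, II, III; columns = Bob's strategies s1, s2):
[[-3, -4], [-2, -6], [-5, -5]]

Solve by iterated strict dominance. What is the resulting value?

Row III is strictly dominated by row I (-3>-5, -4>-5); eliminate III.
Column s1 is strictly dominated by s2 for Bob (-4<-3, -6<-2); eliminate s1.
Row II is strictly dominated by row I (-4>-6); eliminate II.
Only (I, s2) remains, with payoff -4.

-4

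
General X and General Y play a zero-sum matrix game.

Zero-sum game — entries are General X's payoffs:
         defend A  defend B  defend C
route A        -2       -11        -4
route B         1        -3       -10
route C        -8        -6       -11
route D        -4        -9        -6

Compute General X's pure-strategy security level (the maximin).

-9

The worst-case payoff for each row is route A: -11, route B: -10, route C: -11, route D: -9.
The best of these is -9.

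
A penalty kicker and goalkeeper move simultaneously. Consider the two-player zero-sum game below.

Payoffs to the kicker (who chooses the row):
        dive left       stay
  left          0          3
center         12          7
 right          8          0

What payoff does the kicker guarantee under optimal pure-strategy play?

Row minima: 0, 7, 0 → the kicker's maximin is 7.
Column maxima: 12, 7 → the goalkeeper's minimax is 7.
They coincide at (center, stay), so the value is 7.

7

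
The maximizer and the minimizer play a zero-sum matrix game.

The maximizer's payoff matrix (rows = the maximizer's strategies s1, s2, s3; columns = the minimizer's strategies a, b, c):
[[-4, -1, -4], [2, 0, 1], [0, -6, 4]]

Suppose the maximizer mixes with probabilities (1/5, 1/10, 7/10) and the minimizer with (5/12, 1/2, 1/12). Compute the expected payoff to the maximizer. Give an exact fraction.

Against (5/12, 1/2, 1/12), each row's expected payoff is s1: -5/2; s2: 11/12; s3: -8/3.
Taking the (1/5, 1/10, 7/10)-weighted average: (1/5)·(-5/2) + (1/10)·(11/12) + (7/10)·(-8/3) = -91/40.

-91/40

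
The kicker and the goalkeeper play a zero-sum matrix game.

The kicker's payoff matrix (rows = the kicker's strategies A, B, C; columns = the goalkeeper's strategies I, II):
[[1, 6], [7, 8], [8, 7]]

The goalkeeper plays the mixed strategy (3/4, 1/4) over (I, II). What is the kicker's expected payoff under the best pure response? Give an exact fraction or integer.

31/4

A: (1)·(3/4) + (6)·(1/4) = 9/4.
B: (7)·(3/4) + (8)·(1/4) = 29/4.
C: (8)·(3/4) + (7)·(1/4) = 31/4.
The best pure response is C with expected payoff 31/4.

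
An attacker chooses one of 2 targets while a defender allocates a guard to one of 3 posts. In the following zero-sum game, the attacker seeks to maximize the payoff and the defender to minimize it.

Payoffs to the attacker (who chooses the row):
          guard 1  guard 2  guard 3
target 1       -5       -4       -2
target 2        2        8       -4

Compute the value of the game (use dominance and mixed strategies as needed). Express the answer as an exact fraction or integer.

-8/3

Column guard 2 is strictly dominated by guard 1 for the defender (it gives the attacker more in every row).
The remaining 2×2 game on (target 1, target 2) × (guard 1, guard 3) has no saddle point. Let the attacker play target 1 with probability p; indifference gives −5p + 2(1−p) = −2p − 4(1−p), so p = 2/3.
Similarly the defender's optimal q on guard 1 is 2/9, and the value is -5·(2/9) + (-2)·(7/9) = -8/3.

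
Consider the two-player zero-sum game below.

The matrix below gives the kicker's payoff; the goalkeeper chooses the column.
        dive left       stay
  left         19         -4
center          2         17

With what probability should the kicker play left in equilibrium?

Row minima are -4 and 2, so the kicker's maximin is 2; column maxima are 19 and 17, so the goalkeeper's minimax is 17. These differ, so the equilibrium is in mixed strategies.
Let the kicker play left with probability p. The goalkeeper is indifferent when 19p + 2(1−p) = −4p + 17(1−p), giving p = 15/38.

15/38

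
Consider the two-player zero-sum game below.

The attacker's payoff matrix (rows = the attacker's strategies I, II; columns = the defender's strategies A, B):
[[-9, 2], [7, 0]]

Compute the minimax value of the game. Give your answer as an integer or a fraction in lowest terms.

7/9

Row minima are -9 and 0, so the attacker's maximin is 0; column maxima are 7 and 2, so the defender's minimax is 2. These differ, so the equilibrium is in mixed strategies.
Let the attacker play I with probability p. The defender is indifferent when −9p + 7(1−p) = 2p, giving p = 7/18.
Let the defender play A with probability q. The attacker is indifferent when −9q + 2(1−q) = 7q, giving q = 1/9.
The value is -9·(1/9) + (2)·(8/9) = 7/9.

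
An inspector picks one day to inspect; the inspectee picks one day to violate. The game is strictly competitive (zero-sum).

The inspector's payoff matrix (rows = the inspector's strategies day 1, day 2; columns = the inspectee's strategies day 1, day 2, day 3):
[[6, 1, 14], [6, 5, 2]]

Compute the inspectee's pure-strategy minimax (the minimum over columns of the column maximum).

5

The worst case (largest entry) in each column is day 1: 6, day 2: 5, day 3: 14.
The best (smallest) of these is 5.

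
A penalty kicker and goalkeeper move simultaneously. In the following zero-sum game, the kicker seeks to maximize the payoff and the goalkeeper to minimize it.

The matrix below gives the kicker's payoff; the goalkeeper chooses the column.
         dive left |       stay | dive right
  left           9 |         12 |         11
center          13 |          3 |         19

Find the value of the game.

129/13

Column dive right is strictly dominated by dive left for the goalkeeper (it gives the kicker more in every row).
The remaining 2×2 game on (left, center) × (dive left, stay) has no saddle point. Let the kicker play left with probability p; indifference gives 9p + 13(1−p) = 12p + 3(1−p), so p = 10/13.
Similarly the goalkeeper's optimal q on dive left is 9/13, and the value is 9·(9/13) + (12)·(4/13) = 129/13.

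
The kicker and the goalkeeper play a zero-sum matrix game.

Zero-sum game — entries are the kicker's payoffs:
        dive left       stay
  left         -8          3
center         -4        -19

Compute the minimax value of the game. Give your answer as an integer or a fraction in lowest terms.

Row minima are -8 and -19, so the kicker's maximin is -8; column maxima are -4 and 3, so the goalkeeper's minimax is -4. These differ, so the equilibrium is in mixed strategies.
Let the kicker play left with probability p. The goalkeeper is indifferent when −8p − 4(1−p) = 3p − 19(1−p), giving p = 15/26.
Let the goalkeeper play dive left with probability q. The kicker is indifferent when −8q + 3(1−q) = −4q − 19(1−q), giving q = 11/13.
The value is -8·(11/13) + (3)·(2/13) = -82/13.

-82/13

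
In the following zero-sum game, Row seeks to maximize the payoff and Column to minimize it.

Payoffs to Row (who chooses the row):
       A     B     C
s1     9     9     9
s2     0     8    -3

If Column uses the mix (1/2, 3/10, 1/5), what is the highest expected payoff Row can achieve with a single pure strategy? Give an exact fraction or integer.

9

s1: (9)·(1/2) + (9)·(3/10) + (9)·(1/5) = 9.
s2: (0)·(1/2) + (8)·(3/10) + (-3)·(1/5) = 9/5.
The best pure response is s1 with expected payoff 9.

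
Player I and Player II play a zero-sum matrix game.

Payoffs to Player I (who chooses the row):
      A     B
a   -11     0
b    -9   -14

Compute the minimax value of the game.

-77/8

Row minima are -11 and -14, so Player I's maximin is -11; column maxima are -9 and 0, so Player II's minimax is -9. These differ, so the equilibrium is in mixed strategies.
Let Player I play a with probability p. Player II is indifferent when −11p − 9(1−p) = −14(1−p), giving p = 5/16.
Let Player II play A with probability q. Player I is indifferent when −11q = −9q − 14(1−q), giving q = 7/8.
The value is -11·(7/8) + (0)·(1/8) = -77/8.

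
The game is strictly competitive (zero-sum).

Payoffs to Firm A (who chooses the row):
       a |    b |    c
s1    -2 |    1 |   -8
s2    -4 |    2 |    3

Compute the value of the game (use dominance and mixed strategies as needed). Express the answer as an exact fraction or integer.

-38/13

Column b is strictly dominated by a for Firm B (it gives Firm A more in every row).
The remaining 2×2 game on (s1, s2) × (a, c) has no saddle point. Let Firm A play s1 with probability p; indifference gives −2p − 4(1−p) = −8p + 3(1−p), so p = 7/13.
Similarly Firm B's optimal q on a is 11/13, and the value is -2·(11/13) + (-8)·(2/13) = -38/13.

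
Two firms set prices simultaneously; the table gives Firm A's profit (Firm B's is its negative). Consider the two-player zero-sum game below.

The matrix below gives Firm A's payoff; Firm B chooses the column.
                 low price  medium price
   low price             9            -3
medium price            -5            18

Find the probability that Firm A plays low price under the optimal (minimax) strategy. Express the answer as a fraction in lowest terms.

Row minima are -3 and -5, so Firm A's maximin is -3; column maxima are 9 and 18, so Firm B's minimax is 9. These differ, so the equilibrium is in mixed strategies.
Let Firm A play low price with probability p. Firm B is indifferent when 9p − 5(1−p) = −3p + 18(1−p), giving p = 23/35.

23/35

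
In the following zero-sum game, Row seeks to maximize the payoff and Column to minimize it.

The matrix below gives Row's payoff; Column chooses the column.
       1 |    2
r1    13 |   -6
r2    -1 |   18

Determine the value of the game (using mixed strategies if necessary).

Row minima are -6 and -1, so Row's maximin is -1; column maxima are 13 and 18, so Column's minimax is 13. These differ, so the equilibrium is in mixed strategies.
Let Row play r1 with probability p. Column is indifferent when 13p − (1−p) = −6p + 18(1−p), giving p = 1/2.
Let Column play 1 with probability q. Row is indifferent when 13q − 6(1−q) = −q + 18(1−q), giving q = 12/19.
The value is 13·(12/19) + (-6)·(7/19) = 6.

6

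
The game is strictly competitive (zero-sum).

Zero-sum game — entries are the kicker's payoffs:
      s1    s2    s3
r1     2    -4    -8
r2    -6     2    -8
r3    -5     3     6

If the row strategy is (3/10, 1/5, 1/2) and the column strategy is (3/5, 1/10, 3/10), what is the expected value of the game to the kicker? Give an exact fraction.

-209/100

Against (3/5, 1/10, 3/10), each row's expected payoff is r1: -8/5; r2: -29/5; r3: -9/10.
Taking the (3/10, 1/5, 1/2)-weighted average: (3/10)·(-8/5) + (1/5)·(-29/5) + (1/2)·(-9/10) = -209/100.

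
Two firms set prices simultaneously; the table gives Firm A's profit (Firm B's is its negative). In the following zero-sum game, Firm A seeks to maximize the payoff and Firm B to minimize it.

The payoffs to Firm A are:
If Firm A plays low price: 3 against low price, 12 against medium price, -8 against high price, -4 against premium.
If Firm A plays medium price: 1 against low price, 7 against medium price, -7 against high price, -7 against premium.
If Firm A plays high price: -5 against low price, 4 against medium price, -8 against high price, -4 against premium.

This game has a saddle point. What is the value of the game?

-7

Row minima: -8, -7, -8 → Firm A's maximin is -7.
Column maxima: 3, 12, -7, -4 → Firm B's minimax is -7.
They coincide at (medium price, high price), so the value is -7.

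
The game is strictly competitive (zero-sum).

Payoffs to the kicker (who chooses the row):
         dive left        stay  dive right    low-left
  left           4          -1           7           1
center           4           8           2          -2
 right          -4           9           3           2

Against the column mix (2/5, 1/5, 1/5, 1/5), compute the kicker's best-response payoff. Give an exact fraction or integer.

16/5

left: (4)·(2/5) + (-1)·(1/5) + (7)·(1/5) + (1)·(1/5) = 3.
center: (4)·(2/5) + (8)·(1/5) + (2)·(1/5) + (-2)·(1/5) = 16/5.
right: (-4)·(2/5) + (9)·(1/5) + (3)·(1/5) + (2)·(1/5) = 6/5.
The best pure response is center with expected payoff 16/5.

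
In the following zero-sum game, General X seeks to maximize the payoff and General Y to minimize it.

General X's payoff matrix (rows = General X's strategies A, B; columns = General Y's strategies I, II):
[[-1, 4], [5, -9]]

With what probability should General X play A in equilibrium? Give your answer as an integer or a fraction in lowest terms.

14/19

Row minima are -1 and -9, so General X's maximin is -1; column maxima are 5 and 4, so General Y's minimax is 4. These differ, so the equilibrium is in mixed strategies.
Let General X play A with probability p. General Y is indifferent when −p + 5(1−p) = 4p − 9(1−p), giving p = 14/19.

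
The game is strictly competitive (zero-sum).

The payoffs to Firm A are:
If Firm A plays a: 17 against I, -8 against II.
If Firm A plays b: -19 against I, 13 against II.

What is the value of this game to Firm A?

Row minima are -8 and -19, so Firm A's maximin is -8; column maxima are 17 and 13, so Firm B's minimax is 13. These differ, so the equilibrium is in mixed strategies.
Let Firm A play a with probability p. Firm B is indifferent when 17p − 19(1−p) = −8p + 13(1−p), giving p = 32/57.
Let Firm B play I with probability q. Firm A is indifferent when 17q − 8(1−q) = −19q + 13(1−q), giving q = 7/19.
The value is 17·(7/19) + (-8)·(12/19) = 23/19.

23/19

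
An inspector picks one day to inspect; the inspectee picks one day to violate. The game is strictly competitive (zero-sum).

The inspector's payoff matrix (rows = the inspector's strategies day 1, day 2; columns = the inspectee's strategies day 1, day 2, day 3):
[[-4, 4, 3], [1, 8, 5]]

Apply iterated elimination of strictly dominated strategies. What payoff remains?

1

Column day 2 is strictly dominated by day 1 for the inspectee (-4<4, 1<8); eliminate day 2.
Column day 3 is strictly dominated by day 1 for the inspectee (-4<3, 1<5); eliminate day 3.
Row day 1 is strictly dominated by row day 2 (1>-4); eliminate day 1.
Only (day 2, day 1) remains, with payoff 1.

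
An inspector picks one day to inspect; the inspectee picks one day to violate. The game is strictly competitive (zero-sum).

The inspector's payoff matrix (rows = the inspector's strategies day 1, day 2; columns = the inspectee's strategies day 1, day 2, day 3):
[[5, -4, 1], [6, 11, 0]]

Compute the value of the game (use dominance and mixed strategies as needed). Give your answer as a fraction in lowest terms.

Column day 1 is strictly dominated by day 3 for the inspectee (it gives the inspector more in every row).
The remaining 2×2 game on (day 1, day 2) × (day 2, day 3) has no saddle point. Let the inspector play day 1 with probability p; indifference gives −4p + 11(1−p) = p, so p = 11/16.
Similarly the inspectee's optimal q on day 2 is 1/16, and the value is -4·(1/16) + (1)·(15/16) = 11/16.

11/16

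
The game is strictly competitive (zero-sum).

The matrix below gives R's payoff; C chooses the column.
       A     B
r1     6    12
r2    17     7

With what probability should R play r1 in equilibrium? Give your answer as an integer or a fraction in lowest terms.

5/8

Row minima are 6 and 7, so R's maximin is 7; column maxima are 17 and 12, so C's minimax is 12. These differ, so the equilibrium is in mixed strategies.
Let R play r1 with probability p. C is indifferent when 6p + 17(1−p) = 12p + 7(1−p), giving p = 5/8.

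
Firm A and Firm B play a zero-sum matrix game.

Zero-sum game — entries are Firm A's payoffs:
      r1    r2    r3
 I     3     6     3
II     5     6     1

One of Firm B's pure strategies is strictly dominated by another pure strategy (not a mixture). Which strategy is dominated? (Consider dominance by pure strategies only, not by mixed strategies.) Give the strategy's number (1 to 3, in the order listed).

Firm B prefers columns that give Firm A less. Compare r2 with r1: 3 < 6, 5 < 6.
So r1 strictly dominates r2 for Firm B; r2 is strictly dominated.

2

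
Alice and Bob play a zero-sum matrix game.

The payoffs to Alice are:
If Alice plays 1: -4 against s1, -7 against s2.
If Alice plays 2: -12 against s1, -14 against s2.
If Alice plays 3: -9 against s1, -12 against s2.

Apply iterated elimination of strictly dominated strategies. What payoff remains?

Row 2 is strictly dominated by row 1 (-4>-12, -7>-14); eliminate 2.
Column s1 is strictly dominated by s2 for Bob (-7<-4, -12<-9); eliminate s1.
Row 3 is strictly dominated by row 1 (-7>-12); eliminate 3.
Only (1, s2) remains, with payoff -7.

-7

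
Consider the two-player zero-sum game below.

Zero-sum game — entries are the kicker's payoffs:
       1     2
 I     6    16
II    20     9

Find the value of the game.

38/3

Row minima are 6 and 9, so the kicker's maximin is 9; column maxima are 20 and 16, so the goalkeeper's minimax is 16. These differ, so the equilibrium is in mixed strategies.
Let the kicker play I with probability p. The goalkeeper is indifferent when 6p + 20(1−p) = 16p + 9(1−p), giving p = 11/21.
Let the goalkeeper play 1 with probability q. The kicker is indifferent when 6q + 16(1−q) = 20q + 9(1−q), giving q = 1/3.
The value is 6·(1/3) + (16)·(2/3) = 38/3.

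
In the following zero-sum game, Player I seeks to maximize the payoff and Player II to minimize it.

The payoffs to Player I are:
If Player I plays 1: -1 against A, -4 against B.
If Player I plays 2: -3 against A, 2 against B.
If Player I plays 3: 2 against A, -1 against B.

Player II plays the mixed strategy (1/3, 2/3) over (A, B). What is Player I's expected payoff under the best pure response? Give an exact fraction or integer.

1/3

1: (-1)·(1/3) + (-4)·(2/3) = -3.
2: (-3)·(1/3) + (2)·(2/3) = 1/3.
3: (2)·(1/3) + (-1)·(2/3) = 0.
The best pure response is 2 with expected payoff 1/3.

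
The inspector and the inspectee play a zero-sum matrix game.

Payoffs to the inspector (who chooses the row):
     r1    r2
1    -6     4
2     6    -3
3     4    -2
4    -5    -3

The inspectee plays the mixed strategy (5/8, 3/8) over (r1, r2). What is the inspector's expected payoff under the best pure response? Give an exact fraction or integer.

1: (-6)·(5/8) + (4)·(3/8) = -9/4.
2: (6)·(5/8) + (-3)·(3/8) = 21/8.
3: (4)·(5/8) + (-2)·(3/8) = 7/4.
4: (-5)·(5/8) + (-3)·(3/8) = -17/4.
The best pure response is 2 with expected payoff 21/8.

21/8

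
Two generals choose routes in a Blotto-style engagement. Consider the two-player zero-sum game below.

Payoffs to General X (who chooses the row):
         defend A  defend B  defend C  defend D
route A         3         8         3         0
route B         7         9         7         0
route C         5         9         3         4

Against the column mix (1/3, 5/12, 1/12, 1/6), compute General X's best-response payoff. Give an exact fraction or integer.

20/3

route A: (3)·(1/3) + (8)·(5/12) + (3)·(1/12) + (0)·(1/6) = 55/12.
route B: (7)·(1/3) + (9)·(5/12) + (7)·(1/12) + (0)·(1/6) = 20/3.
route C: (5)·(1/3) + (9)·(5/12) + (3)·(1/12) + (4)·(1/6) = 19/3.
The best pure response is route B with expected payoff 20/3.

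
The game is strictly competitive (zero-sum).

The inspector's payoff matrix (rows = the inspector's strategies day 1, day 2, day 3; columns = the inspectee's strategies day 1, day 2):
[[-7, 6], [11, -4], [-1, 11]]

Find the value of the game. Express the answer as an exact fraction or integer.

13/3

Row day 1 is strictly dominated by row day 3, so the inspector never plays it.
The remaining 2×2 game on (day 2, day 3) × (day 1, day 2) has no saddle point. Let the inspector play day 2 with probability p; indifference gives 11p − (1−p) = −4p + 11(1−p), so p = 4/9.
Similarly the inspectee's optimal q on day 1 is 5/9, and the value is 11·(5/9) + (-4)·(4/9) = 13/3.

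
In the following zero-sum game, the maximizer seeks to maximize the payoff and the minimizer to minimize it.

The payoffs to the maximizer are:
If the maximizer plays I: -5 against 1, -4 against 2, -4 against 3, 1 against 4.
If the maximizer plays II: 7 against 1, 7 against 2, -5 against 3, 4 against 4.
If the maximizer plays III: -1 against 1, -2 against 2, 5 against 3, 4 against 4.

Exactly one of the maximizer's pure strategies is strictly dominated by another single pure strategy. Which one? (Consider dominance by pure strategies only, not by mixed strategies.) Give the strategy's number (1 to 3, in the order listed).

Compare I with III: -1 > -5, -2 > -4, 5 > -4, 4 > 1.
So III strictly dominates I for the maximizer; I is strictly dominated.

1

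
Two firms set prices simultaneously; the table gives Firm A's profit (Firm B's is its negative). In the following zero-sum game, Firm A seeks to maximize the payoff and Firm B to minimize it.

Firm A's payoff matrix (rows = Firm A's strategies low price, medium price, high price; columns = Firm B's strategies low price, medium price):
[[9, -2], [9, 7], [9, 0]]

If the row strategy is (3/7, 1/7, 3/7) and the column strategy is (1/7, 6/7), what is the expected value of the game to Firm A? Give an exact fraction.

69/49

Against (1/7, 6/7), each row's expected payoff is low price: -3/7; medium price: 51/7; high price: 9/7.
Taking the (3/7, 1/7, 3/7)-weighted average: (3/7)·(-3/7) + (1/7)·(51/7) + (3/7)·(9/7) = 69/49.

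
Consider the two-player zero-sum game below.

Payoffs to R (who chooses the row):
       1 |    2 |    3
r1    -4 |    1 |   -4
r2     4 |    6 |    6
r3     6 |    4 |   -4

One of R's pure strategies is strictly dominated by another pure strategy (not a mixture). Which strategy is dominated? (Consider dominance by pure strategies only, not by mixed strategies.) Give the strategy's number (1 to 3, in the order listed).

1

Compare r1 with r2: 4 > -4, 6 > 1, 6 > -4.
So r2 strictly dominates r1 for R; r1 is strictly dominated.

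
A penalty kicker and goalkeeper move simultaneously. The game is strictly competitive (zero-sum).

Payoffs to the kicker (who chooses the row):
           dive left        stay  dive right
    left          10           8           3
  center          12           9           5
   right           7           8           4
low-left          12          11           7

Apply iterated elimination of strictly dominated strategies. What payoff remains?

7

Row left is strictly dominated by row center (12>10, 9>8, 5>3); eliminate left.
Column stay is strictly dominated by dive right for the goalkeeper (5<9, 4<8, 7<11); eliminate stay.
Row right is strictly dominated by row center (12>7, 5>4); eliminate right.
Column dive left is strictly dominated by dive right for the goalkeeper (5<12, 7<12); eliminate dive left.
Row center is strictly dominated by row low-left (7>5); eliminate center.
Only (low-left, dive right) remains, with payoff 7.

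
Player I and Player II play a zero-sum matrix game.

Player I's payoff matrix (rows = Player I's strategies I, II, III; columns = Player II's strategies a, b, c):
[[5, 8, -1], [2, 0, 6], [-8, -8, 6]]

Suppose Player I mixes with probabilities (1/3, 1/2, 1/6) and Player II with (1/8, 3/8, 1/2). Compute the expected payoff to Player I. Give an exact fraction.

Against (1/8, 3/8, 1/2), each row's expected payoff is I: 25/8; II: 13/4; III: -1.
Taking the (1/3, 1/2, 1/6)-weighted average: (1/3)·(25/8) + (1/2)·(13/4) + (1/6)·(-1) = 5/2.

5/2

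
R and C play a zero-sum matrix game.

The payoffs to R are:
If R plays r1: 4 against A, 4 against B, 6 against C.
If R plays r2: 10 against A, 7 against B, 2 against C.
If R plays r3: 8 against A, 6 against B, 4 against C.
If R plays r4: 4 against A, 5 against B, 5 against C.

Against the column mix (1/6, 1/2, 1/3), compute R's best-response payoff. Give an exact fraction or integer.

r1: (4)·(1/6) + (4)·(1/2) + (6)·(1/3) = 14/3.
r2: (10)·(1/6) + (7)·(1/2) + (2)·(1/3) = 35/6.
r3: (8)·(1/6) + (6)·(1/2) + (4)·(1/3) = 17/3.
r4: (4)·(1/6) + (5)·(1/2) + (5)·(1/3) = 29/6.
The best pure response is r2 with expected payoff 35/6.

35/6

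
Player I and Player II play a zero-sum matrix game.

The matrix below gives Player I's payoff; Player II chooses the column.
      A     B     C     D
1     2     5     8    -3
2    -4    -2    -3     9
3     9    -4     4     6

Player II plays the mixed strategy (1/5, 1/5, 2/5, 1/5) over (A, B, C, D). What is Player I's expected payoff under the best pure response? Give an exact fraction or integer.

1: (2)·(1/5) + (5)·(1/5) + (8)·(2/5) + (-3)·(1/5) = 4.
2: (-4)·(1/5) + (-2)·(1/5) + (-3)·(2/5) + (9)·(1/5) = -3/5.
3: (9)·(1/5) + (-4)·(1/5) + (4)·(2/5) + (6)·(1/5) = 19/5.
The best pure response is 1 with expected payoff 4.

4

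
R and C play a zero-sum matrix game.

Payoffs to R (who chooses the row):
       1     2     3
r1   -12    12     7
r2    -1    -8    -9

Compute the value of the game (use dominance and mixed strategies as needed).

Column 2 is strictly dominated by 3 for C (it gives R more in every row).
The remaining 2×2 game on (r1, r2) × (1, 3) has no saddle point. Let R play r1 with probability p; indifference gives −12p − (1−p) = 7p − 9(1−p), so p = 8/27.
Similarly C's optimal q on 1 is 16/27, and the value is -12·(16/27) + (7)·(11/27) = -115/27.

-115/27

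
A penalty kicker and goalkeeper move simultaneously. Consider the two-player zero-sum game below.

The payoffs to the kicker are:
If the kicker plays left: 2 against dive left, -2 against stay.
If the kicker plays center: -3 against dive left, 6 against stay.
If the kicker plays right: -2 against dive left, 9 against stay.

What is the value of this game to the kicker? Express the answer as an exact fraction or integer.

Row center is strictly dominated by row right, so the kicker never plays it.
The remaining 2×2 game on (left, right) × (dive left, stay) has no saddle point. Let the kicker play left with probability p; indifference gives 2p − 2(1−p) = −2p + 9(1−p), so p = 11/15.
Similarly the goalkeeper's optimal q on dive left is 11/15, and the value is 2·(11/15) + (-2)·(4/15) = 14/15.

14/15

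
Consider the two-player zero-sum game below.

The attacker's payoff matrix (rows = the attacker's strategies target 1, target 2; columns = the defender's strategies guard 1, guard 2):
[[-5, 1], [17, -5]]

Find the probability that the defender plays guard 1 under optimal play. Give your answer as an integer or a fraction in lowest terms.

Row minima are -5 and -5, so the attacker's maximin is -5; column maxima are 17 and 1, so the defender's minimax is 1. These differ, so the equilibrium is in mixed strategies.
Let the defender play guard 1 with probability q. The attacker is indifferent when −5q + (1−q) = 17q − 5(1−q), giving q = 3/14.

3/14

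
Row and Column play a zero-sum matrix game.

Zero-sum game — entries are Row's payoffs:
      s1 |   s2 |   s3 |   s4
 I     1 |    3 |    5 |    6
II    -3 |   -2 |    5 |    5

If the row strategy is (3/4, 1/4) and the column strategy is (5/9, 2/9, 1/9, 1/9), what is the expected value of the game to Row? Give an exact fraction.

19/12

Against (5/9, 2/9, 1/9, 1/9), each row's expected payoff is I: 22/9; II: -1.
Taking the (3/4, 1/4)-weighted average: (3/4)·(22/9) + (1/4)·(-1) = 19/12.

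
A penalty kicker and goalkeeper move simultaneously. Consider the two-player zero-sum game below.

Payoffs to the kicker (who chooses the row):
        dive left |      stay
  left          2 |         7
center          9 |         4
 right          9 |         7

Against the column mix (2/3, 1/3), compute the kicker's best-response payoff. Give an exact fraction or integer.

left: (2)·(2/3) + (7)·(1/3) = 11/3.
center: (9)·(2/3) + (4)·(1/3) = 22/3.
right: (9)·(2/3) + (7)·(1/3) = 25/3.
The best pure response is right with expected payoff 25/3.

25/3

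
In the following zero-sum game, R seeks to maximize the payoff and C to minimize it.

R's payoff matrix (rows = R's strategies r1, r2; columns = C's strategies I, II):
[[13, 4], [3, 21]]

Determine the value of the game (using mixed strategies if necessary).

Row minima are 4 and 3, so R's maximin is 4; column maxima are 13 and 21, so C's minimax is 13. These differ, so the equilibrium is in mixed strategies.
Let R play r1 with probability p. C is indifferent when 13p + 3(1−p) = 4p + 21(1−p), giving p = 2/3.
Let C play I with probability q. R is indifferent when 13q + 4(1−q) = 3q + 21(1−q), giving q = 17/27.
The value is 13·(17/27) + (4)·(10/27) = 29/3.

29/3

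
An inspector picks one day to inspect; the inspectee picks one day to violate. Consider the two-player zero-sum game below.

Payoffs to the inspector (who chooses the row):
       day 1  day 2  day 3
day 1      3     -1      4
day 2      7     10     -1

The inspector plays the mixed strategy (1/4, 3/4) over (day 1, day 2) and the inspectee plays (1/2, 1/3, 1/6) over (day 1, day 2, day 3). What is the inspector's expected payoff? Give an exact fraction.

Against (1/2, 1/3, 1/6), each row's expected payoff is day 1: 11/6; day 2: 20/3.
Taking the (1/4, 3/4)-weighted average: (1/4)·(11/6) + (3/4)·(20/3) = 131/24.

131/24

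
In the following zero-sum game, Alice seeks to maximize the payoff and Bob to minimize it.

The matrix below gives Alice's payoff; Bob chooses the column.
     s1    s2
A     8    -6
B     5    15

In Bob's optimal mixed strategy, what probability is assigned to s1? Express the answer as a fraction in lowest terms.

7/8

Row minima are -6 and 5, so Alice's maximin is 5; column maxima are 8 and 15, so Bob's minimax is 8. These differ, so the equilibrium is in mixed strategies.
Let Bob play s1 with probability q. Alice is indifferent when 8q − 6(1−q) = 5q + 15(1−q), giving q = 7/8.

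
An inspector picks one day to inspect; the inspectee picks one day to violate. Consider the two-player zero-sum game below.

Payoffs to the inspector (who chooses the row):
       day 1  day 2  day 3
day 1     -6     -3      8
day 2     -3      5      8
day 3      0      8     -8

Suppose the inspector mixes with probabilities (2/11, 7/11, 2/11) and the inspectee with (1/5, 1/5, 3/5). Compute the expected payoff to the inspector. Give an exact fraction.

36/11

Against (1/5, 1/5, 3/5), each row's expected payoff is day 1: 3; day 2: 26/5; day 3: -16/5.
Taking the (2/11, 7/11, 2/11)-weighted average: (2/11)·(3) + (7/11)·(26/5) + (2/11)·(-16/5) = 36/11.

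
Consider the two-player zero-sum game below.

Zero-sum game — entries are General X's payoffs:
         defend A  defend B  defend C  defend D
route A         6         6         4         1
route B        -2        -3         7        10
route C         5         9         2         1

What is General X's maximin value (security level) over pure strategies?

The worst-case payoff for each row is route A: 1, route B: -3, route C: 1.
The best of these is 1.

1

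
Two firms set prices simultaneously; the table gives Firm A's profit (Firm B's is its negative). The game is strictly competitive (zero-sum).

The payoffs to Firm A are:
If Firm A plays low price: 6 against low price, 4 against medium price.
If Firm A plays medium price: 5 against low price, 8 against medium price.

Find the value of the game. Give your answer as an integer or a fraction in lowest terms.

Row minima are 4 and 5, so Firm A's maximin is 5; column maxima are 6 and 8, so Firm B's minimax is 6. These differ, so the equilibrium is in mixed strategies.
Let Firm A play low price with probability p. Firm B is indifferent when 6p + 5(1−p) = 4p + 8(1−p), giving p = 3/5.
Let Firm B play low price with probability q. Firm A is indifferent when 6q + 4(1−q) = 5q + 8(1−q), giving q = 4/5.
The value is 6·(4/5) + (4)·(1/5) = 28/5.

28/5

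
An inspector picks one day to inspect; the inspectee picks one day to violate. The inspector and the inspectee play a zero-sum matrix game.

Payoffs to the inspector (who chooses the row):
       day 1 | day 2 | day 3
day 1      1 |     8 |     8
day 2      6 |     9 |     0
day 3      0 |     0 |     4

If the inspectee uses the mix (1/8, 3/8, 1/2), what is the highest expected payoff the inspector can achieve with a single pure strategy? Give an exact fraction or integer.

57/8

day 1: (1)·(1/8) + (8)·(3/8) + (8)·(1/2) = 57/8.
day 2: (6)·(1/8) + (9)·(3/8) + (0)·(1/2) = 33/8.
day 3: (0)·(1/8) + (0)·(3/8) + (4)·(1/2) = 2.
The best pure response is day 1 with expected payoff 57/8.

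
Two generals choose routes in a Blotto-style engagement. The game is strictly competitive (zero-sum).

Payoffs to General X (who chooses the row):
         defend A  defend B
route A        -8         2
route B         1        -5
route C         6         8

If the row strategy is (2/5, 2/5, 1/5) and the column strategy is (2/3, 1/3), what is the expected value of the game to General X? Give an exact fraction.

Against (2/3, 1/3), each row's expected payoff is route A: -14/3; route B: -1; route C: 20/3.
Taking the (2/5, 2/5, 1/5)-weighted average: (2/5)·(-14/3) + (2/5)·(-1) + (1/5)·(20/3) = -14/15.

-14/15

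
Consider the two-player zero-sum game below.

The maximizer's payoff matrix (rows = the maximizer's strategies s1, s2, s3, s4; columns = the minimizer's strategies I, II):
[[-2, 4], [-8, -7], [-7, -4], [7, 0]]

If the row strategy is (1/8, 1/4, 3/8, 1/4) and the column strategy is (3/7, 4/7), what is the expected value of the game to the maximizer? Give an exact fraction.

-163/56

Against (3/7, 4/7), each row's expected payoff is s1: 10/7; s2: -52/7; s3: -37/7; s4: 3.
Taking the (1/8, 1/4, 3/8, 1/4)-weighted average: (1/8)·(10/7) + (1/4)·(-52/7) + (3/8)·(-37/7) + (1/4)·(3) = -163/56.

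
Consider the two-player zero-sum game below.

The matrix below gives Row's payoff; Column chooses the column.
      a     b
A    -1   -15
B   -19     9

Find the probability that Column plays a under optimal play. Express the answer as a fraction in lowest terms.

Row minima are -15 and -19, so Row's maximin is -15; column maxima are -1 and 9, so Column's minimax is -1. These differ, so the equilibrium is in mixed strategies.
Let Column play a with probability q. Row is indifferent when −q − 15(1−q) = −19q + 9(1−q), giving q = 4/7.

4/7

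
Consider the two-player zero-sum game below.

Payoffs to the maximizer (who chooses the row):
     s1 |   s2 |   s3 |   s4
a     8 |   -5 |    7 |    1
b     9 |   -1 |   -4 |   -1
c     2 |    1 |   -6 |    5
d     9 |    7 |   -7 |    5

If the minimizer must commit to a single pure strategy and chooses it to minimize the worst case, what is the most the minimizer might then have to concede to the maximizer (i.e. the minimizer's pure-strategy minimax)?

5

The worst case (largest entry) in each column is s1: 9, s2: 7, s3: 7, s4: 5.
The best (smallest) of these is 5.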